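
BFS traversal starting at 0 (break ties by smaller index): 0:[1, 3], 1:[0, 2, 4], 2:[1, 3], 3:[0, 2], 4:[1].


BFS queue: start with [0]
Visit order: [0, 1, 3, 2, 4]


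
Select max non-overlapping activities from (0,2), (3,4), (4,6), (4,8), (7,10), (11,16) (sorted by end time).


Greedy: pick earliest-ending, then skip overlaps.
Selected (5 activities): [(0, 2), (3, 4), (4, 6), (7, 10), (11, 16)]


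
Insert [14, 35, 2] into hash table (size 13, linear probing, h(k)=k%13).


Insertions: 14->slot 1; 35->slot 9; 2->slot 2
Table: [None, 14, 2, None, None, None, None, None, None, 35, None, None, None]


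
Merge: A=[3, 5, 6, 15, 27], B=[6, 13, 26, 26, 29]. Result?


Compare heads, take smaller each step.
Merged: [3, 5, 6, 6, 13, 15, 26, 26, 27, 29]


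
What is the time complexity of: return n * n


Analysis: constant-time operation, no loop
Complexity: O(1)


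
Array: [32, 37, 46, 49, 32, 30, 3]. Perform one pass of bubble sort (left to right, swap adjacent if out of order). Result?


After one pass: [32, 37, 46, 32, 30, 3, 49]


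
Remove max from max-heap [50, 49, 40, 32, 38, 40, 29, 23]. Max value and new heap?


Max = 50
Replace root with last, heapify down
Resulting heap: [49, 38, 40, 32, 23, 40, 29]


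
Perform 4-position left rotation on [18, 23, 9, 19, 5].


Left rotate by 4: [5, 18, 23, 9, 19]


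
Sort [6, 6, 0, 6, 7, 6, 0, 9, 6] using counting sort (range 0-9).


Count array: [2, 0, 0, 0, 0, 0, 5, 1, 0, 1]
Reconstruct: [0, 0, 6, 6, 6, 6, 6, 7, 9]


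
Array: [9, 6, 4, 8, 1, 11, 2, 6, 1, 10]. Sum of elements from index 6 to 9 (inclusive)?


Prefix sums: [0, 9, 15, 19, 27, 28, 39, 41, 47, 48, 58]
Sum[6..9] = prefix[10] - prefix[6] = 58 - 39 = 19


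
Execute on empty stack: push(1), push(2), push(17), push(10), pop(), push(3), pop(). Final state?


push(1) -> [1]
push(2) -> [1, 2]
push(17) -> [1, 2, 17]
push(10) -> [1, 2, 17, 10]
pop() returns 10 -> [1, 2, 17]
push(3) -> [1, 2, 17, 3]
pop() returns 3 -> [1, 2, 17]
Final stack (bottom to top): [1, 2, 17]


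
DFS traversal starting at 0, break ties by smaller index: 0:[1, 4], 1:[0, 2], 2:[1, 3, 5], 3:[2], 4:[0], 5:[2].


DFS stack-based: start with [0]
Visit order: [0, 1, 2, 3, 5, 4]


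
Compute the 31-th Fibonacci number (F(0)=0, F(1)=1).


F(n)=F(n-1)+F(n-2)
...F(29)=514229, F(30)=832040, F(31)=1346269


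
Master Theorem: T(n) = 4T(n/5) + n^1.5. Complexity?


a=4, b=5, c=1.5. log_5(4)=0.861 < c=1.5. Case 3: O(n^c) = O(n^1.500)
Complexity: O(n^1.500)


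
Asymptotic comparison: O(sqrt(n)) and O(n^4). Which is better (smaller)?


sublinear grows slower than quartic
O(sqrt(n)) is asymptotically smaller; O(n^4) grows faster


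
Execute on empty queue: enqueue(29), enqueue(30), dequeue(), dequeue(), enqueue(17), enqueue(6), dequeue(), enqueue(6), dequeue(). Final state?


enqueue(29) -> [29]
enqueue(30) -> [29, 30]
dequeue() returns 29 -> [30]
dequeue() returns 30 -> []
enqueue(17) -> [17]
enqueue(6) -> [17, 6]
dequeue() returns 17 -> [6]
enqueue(6) -> [6, 6]
dequeue() returns 6 -> [6]
Final queue (front to back): [6]


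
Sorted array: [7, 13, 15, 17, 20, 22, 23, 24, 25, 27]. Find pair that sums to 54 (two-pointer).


Two pointers: lo=0, hi=9
No pair sums to 54


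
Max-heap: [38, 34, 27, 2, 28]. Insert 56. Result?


Append 56: [38, 34, 27, 2, 28, 56]
Bubble up: swap idx 5(56) with idx 2(27); swap idx 2(56) with idx 0(38)
Result: [56, 34, 38, 2, 28, 27]


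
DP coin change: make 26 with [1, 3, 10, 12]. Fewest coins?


dp[0]=0; dp[i]=1+min(dp[i-c] for c in coins)
...dp[21]=3, dp[22]=2, dp[23]=3, dp[24]=2, dp[25]=3, dp[26]=4
Minimum coins for 26 = 4


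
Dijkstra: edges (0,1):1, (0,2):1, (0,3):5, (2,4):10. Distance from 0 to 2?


Dijkstra from 0:
Distances: {0: 0, 1: 1, 2: 1, 3: 5, 4: 11}
Shortest distance to 2 = 1, path = [0, 2]


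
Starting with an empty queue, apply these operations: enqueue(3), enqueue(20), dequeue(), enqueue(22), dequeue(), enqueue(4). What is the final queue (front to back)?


enqueue(3) -> [3]
enqueue(20) -> [3, 20]
dequeue() returns 3 -> [20]
enqueue(22) -> [20, 22]
dequeue() returns 20 -> [22]
enqueue(4) -> [22, 4]
Final queue (front to back): [22, 4]


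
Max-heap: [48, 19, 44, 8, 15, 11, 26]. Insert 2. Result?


Append 2: [48, 19, 44, 8, 15, 11, 26, 2]
Bubble up: no swaps needed
Result: [48, 19, 44, 8, 15, 11, 26, 2]


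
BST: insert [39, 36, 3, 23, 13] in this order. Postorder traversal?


Root = 39; build tree by BST insertion.
Postorder traversal: [13, 23, 3, 36, 39]


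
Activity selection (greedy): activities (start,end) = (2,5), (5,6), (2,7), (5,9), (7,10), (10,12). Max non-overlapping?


Greedy: pick earliest-ending, then skip overlaps.
Selected (4 activities): [(2, 5), (5, 6), (7, 10), (10, 12)]


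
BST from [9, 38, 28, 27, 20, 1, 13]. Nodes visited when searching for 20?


BST root = 9
Search for 20: compare at each node
Path: [9, 38, 28, 27, 20]


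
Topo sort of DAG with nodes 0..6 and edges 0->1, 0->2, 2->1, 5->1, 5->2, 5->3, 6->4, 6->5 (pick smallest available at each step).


Kahn's algorithm, process smallest node first
Order: [0, 6, 4, 5, 2, 1, 3]


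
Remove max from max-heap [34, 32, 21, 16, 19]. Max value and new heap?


Max = 34
Replace root with last, heapify down
Resulting heap: [32, 19, 21, 16]


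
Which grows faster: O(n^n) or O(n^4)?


quartic grows slower than n^n
O(n^4) is asymptotically smaller; O(n^n) grows faster


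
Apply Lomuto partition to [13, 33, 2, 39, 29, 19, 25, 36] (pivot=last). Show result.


Elements <= 36 go left of pivot.
Result: [13, 33, 2, 29, 19, 25, 36, 39], pivot at index 6


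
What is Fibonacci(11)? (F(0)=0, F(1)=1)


F(n)=F(n-1)+F(n-2)
...F(9)=34, F(10)=55, F(11)=89


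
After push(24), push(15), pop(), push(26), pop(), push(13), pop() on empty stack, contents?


push(24) -> [24]
push(15) -> [24, 15]
pop() returns 15 -> [24]
push(26) -> [24, 26]
pop() returns 26 -> [24]
push(13) -> [24, 13]
pop() returns 13 -> [24]
Final stack (bottom to top): [24]


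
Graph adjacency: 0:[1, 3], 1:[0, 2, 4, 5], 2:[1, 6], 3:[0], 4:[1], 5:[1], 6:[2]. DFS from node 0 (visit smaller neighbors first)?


DFS stack-based: start with [0]
Visit order: [0, 1, 2, 6, 4, 5, 3]


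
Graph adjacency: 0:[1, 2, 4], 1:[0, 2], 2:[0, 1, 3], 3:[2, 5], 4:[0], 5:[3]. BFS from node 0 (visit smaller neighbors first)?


BFS queue: start with [0]
Visit order: [0, 1, 2, 4, 3, 5]


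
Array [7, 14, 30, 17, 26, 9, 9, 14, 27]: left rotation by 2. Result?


Left rotate by 2: [30, 17, 26, 9, 9, 14, 27, 7, 14]


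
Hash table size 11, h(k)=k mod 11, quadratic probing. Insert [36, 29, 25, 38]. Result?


Insertions: 36->slot 3; 29->slot 7; 25->slot 4; 38->slot 5
Table: [None, None, None, 36, 25, 38, None, 29, None, None, None]


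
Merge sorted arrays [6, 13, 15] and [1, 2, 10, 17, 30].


Compare heads, take smaller each step.
Merged: [1, 2, 6, 10, 13, 15, 17, 30]


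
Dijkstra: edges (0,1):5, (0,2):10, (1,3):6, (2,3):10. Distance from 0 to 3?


Dijkstra from 0:
Distances: {0: 0, 1: 5, 2: 10, 3: 11}
Shortest distance to 3 = 11, path = [0, 1, 3]


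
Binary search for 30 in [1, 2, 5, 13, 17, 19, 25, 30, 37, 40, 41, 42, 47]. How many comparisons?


Search for 30:
[0,12] mid=6 arr[6]=25
[7,12] mid=9 arr[9]=40
[7,8] mid=7 arr[7]=30
Total: 3 comparisons


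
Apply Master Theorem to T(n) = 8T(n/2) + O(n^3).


a=8, b=2, c=3. log_2(8)=3 = c=3. Case 2: O(n^c log n) = O(n^3 log n)
Complexity: O(n^3 log n)


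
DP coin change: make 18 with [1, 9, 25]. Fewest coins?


dp[0]=0; dp[i]=1+min(dp[i-c] for c in coins)
...dp[13]=5, dp[14]=6, dp[15]=7, dp[16]=8, dp[17]=9, dp[18]=2
Minimum coins for 18 = 2


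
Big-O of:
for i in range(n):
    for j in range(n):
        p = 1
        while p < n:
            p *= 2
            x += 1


Per nesting level: O(n) * O(n) * O(log n) = O(n^2 log n)
Complexity: O(n^2 log n)


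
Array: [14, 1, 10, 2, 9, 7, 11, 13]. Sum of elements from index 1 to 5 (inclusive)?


Prefix sums: [0, 14, 15, 25, 27, 36, 43, 54, 67]
Sum[1..5] = prefix[6] - prefix[1] = 43 - 14 = 29


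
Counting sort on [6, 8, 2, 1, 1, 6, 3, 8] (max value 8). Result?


Count array: [0, 2, 1, 1, 0, 0, 2, 0, 2]
Reconstruct: [1, 1, 2, 3, 6, 6, 8, 8]


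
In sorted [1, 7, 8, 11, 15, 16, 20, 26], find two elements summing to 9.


Two pointers: lo=0, hi=7
Found pair: (1, 8) summing to 9


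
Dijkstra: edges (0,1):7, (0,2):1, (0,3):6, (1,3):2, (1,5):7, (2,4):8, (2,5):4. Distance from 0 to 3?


Dijkstra from 0:
Distances: {0: 0, 1: 7, 2: 1, 3: 6, 4: 9, 5: 5}
Shortest distance to 3 = 6, path = [0, 3]


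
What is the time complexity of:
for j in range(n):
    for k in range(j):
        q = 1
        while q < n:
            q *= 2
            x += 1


Per nesting level: O(n) * O(n) [triangular over j] * O(log n) = O(n^2 log n)
Complexity: O(n^2 log n)


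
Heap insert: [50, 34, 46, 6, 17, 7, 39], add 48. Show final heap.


Append 48: [50, 34, 46, 6, 17, 7, 39, 48]
Bubble up: swap idx 7(48) with idx 3(6); swap idx 3(48) with idx 1(34)
Result: [50, 48, 46, 34, 17, 7, 39, 6]


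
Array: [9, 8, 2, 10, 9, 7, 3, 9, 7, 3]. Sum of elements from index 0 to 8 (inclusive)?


Prefix sums: [0, 9, 17, 19, 29, 38, 45, 48, 57, 64, 67]
Sum[0..8] = prefix[9] - prefix[0] = 64 - 0 = 64


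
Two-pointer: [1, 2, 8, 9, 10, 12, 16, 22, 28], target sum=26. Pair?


Two pointers: lo=0, hi=8
Found pair: (10, 16) summing to 26


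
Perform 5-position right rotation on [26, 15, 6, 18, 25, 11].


Right rotate by 5: [15, 6, 18, 25, 11, 26]


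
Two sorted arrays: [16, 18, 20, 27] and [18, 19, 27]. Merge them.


Compare heads, take smaller each step.
Merged: [16, 18, 18, 19, 20, 27, 27]


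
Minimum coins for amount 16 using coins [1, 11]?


dp[0]=0; dp[i]=1+min(dp[i-c] for c in coins)
...dp[11]=1, dp[12]=2, dp[13]=3, dp[14]=4, dp[15]=5, dp[16]=6
Minimum coins for 16 = 6


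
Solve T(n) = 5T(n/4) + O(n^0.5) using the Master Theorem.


a=5, b=4, c=0.5. log_4(5)=1.161 > c=0.5. Case 1: O(n^log_b(a)) = O(n^1.161)
Complexity: O(n^1.161)


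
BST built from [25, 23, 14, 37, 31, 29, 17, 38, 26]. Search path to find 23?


BST root = 25
Search for 23: compare at each node
Path: [25, 23]


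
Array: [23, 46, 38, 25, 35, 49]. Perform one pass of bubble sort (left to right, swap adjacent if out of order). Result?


After one pass: [23, 38, 25, 35, 46, 49]


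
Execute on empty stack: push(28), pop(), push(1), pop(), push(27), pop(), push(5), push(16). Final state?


push(28) -> [28]
pop() returns 28 -> []
push(1) -> [1]
pop() returns 1 -> []
push(27) -> [27]
pop() returns 27 -> []
push(5) -> [5]
push(16) -> [5, 16]
Final stack (bottom to top): [5, 16]


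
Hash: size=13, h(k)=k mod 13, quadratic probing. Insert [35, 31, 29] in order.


Insertions: 35->slot 9; 31->slot 5; 29->slot 3
Table: [None, None, None, 29, None, 31, None, None, None, 35, None, None, None]


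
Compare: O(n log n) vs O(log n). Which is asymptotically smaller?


logarithmic grows slower than linearithmic
O(log n) is asymptotically smaller; O(n log n) grows faster


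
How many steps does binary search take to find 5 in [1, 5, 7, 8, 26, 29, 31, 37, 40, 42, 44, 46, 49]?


Search for 5:
[0,12] mid=6 arr[6]=31
[0,5] mid=2 arr[2]=7
[0,1] mid=0 arr[0]=1
[1,1] mid=1 arr[1]=5
Total: 4 comparisons


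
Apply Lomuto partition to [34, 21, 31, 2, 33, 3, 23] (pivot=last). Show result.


Elements <= 23 go left of pivot.
Result: [21, 2, 3, 23, 33, 31, 34], pivot at index 3


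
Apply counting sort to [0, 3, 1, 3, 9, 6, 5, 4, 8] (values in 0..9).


Count array: [1, 1, 0, 2, 1, 1, 1, 0, 1, 1]
Reconstruct: [0, 1, 3, 3, 4, 5, 6, 8, 9]


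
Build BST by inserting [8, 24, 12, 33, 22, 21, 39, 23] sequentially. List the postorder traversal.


Root = 8; build tree by BST insertion.
Postorder traversal: [21, 23, 22, 12, 39, 33, 24, 8]


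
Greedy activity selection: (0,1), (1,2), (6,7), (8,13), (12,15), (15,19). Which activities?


Greedy: pick earliest-ending, then skip overlaps.
Selected (5 activities): [(0, 1), (1, 2), (6, 7), (8, 13), (15, 19)]


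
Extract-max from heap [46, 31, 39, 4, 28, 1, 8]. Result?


Max = 46
Replace root with last, heapify down
Resulting heap: [39, 31, 8, 4, 28, 1]


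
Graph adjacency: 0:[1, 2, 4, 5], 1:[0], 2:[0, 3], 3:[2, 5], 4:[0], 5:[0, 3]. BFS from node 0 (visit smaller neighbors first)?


BFS queue: start with [0]
Visit order: [0, 1, 2, 4, 5, 3]


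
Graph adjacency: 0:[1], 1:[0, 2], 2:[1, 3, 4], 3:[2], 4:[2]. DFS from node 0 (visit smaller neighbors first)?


DFS stack-based: start with [0]
Visit order: [0, 1, 2, 3, 4]


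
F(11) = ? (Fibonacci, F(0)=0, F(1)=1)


F(n)=F(n-1)+F(n-2)
...F(9)=34, F(10)=55, F(11)=89


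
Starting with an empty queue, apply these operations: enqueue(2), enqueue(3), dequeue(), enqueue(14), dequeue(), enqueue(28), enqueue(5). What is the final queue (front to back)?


enqueue(2) -> [2]
enqueue(3) -> [2, 3]
dequeue() returns 2 -> [3]
enqueue(14) -> [3, 14]
dequeue() returns 3 -> [14]
enqueue(28) -> [14, 28]
enqueue(5) -> [14, 28, 5]
Final queue (front to back): [14, 28, 5]


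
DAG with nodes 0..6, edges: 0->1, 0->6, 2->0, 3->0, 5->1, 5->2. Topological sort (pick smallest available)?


Kahn's algorithm, process smallest node first
Order: [3, 4, 5, 2, 0, 1, 6]


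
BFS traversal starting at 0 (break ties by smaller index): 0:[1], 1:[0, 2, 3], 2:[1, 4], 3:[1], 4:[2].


BFS queue: start with [0]
Visit order: [0, 1, 2, 3, 4]


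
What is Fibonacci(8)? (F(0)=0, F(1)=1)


F(n)=F(n-1)+F(n-2)
...F(6)=8, F(7)=13, F(8)=21


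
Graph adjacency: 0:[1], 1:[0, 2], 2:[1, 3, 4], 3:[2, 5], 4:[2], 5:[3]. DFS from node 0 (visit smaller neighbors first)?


DFS stack-based: start with [0]
Visit order: [0, 1, 2, 3, 5, 4]


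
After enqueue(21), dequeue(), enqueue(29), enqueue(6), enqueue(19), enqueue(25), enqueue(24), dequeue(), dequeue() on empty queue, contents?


enqueue(21) -> [21]
dequeue() returns 21 -> []
enqueue(29) -> [29]
enqueue(6) -> [29, 6]
enqueue(19) -> [29, 6, 19]
enqueue(25) -> [29, 6, 19, 25]
enqueue(24) -> [29, 6, 19, 25, 24]
dequeue() returns 29 -> [6, 19, 25, 24]
dequeue() returns 6 -> [19, 25, 24]
Final queue (front to back): [19, 25, 24]


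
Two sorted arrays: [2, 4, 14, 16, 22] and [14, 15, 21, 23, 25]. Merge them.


Compare heads, take smaller each step.
Merged: [2, 4, 14, 14, 15, 16, 21, 22, 23, 25]


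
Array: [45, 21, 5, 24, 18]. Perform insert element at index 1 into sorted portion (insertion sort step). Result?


After one pass: [21, 45, 5, 24, 18]


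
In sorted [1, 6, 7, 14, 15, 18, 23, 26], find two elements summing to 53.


Two pointers: lo=0, hi=7
No pair sums to 53


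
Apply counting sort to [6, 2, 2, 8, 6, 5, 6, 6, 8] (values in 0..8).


Count array: [0, 0, 2, 0, 0, 1, 4, 0, 2]
Reconstruct: [2, 2, 5, 6, 6, 6, 6, 8, 8]


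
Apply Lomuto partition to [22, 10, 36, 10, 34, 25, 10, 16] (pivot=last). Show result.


Elements <= 16 go left of pivot.
Result: [10, 10, 10, 16, 34, 25, 36, 22], pivot at index 3


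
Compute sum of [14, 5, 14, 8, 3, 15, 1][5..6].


Prefix sums: [0, 14, 19, 33, 41, 44, 59, 60]
Sum[5..6] = prefix[7] - prefix[5] = 60 - 44 = 16


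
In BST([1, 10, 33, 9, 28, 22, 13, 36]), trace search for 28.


BST root = 1
Search for 28: compare at each node
Path: [1, 10, 33, 28]


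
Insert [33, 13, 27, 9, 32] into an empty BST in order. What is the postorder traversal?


Root = 33; build tree by BST insertion.
Postorder traversal: [9, 32, 27, 13, 33]


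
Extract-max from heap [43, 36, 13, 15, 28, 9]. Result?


Max = 43
Replace root with last, heapify down
Resulting heap: [36, 28, 13, 15, 9]


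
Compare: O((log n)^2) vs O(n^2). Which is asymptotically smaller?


polylogarithmic grows slower than quadratic
O((log n)^2) is asymptotically smaller; O(n^2) grows faster


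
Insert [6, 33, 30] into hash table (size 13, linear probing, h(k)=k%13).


Insertions: 6->slot 6; 33->slot 7; 30->slot 4
Table: [None, None, None, None, 30, None, 6, 33, None, None, None, None, None]


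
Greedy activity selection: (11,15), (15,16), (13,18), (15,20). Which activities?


Greedy: pick earliest-ending, then skip overlaps.
Selected (2 activities): [(11, 15), (15, 16)]


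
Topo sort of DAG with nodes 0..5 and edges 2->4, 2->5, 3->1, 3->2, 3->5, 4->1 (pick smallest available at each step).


Kahn's algorithm, process smallest node first
Order: [0, 3, 2, 4, 1, 5]


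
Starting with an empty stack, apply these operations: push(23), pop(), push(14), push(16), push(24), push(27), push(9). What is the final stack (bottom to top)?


push(23) -> [23]
pop() returns 23 -> []
push(14) -> [14]
push(16) -> [14, 16]
push(24) -> [14, 16, 24]
push(27) -> [14, 16, 24, 27]
push(9) -> [14, 16, 24, 27, 9]
Final stack (bottom to top): [14, 16, 24, 27, 9]


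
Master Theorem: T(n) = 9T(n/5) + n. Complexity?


a=9, b=5, c=1. log_5(9)=1.365 > c=1. Case 1: O(n^log_b(a)) = O(n^1.365)
Complexity: O(n^1.365)


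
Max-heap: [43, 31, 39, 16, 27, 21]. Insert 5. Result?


Append 5: [43, 31, 39, 16, 27, 21, 5]
Bubble up: no swaps needed
Result: [43, 31, 39, 16, 27, 21, 5]


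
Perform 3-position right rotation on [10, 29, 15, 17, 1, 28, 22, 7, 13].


Right rotate by 3: [22, 7, 13, 10, 29, 15, 17, 1, 28]


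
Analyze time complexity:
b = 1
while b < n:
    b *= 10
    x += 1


Per nesting level: O(log n) = O(log n)
Complexity: O(log n)


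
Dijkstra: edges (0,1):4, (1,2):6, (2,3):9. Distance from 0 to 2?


Dijkstra from 0:
Distances: {0: 0, 1: 4, 2: 10, 3: 19}
Shortest distance to 2 = 10, path = [0, 1, 2]


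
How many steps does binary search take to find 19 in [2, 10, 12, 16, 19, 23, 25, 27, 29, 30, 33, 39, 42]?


Search for 19:
[0,12] mid=6 arr[6]=25
[0,5] mid=2 arr[2]=12
[3,5] mid=4 arr[4]=19
Total: 3 comparisons


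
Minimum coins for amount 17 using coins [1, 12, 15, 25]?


dp[0]=0; dp[i]=1+min(dp[i-c] for c in coins)
...dp[12]=1, dp[13]=2, dp[14]=3, dp[15]=1, dp[16]=2, dp[17]=3
Minimum coins for 17 = 3


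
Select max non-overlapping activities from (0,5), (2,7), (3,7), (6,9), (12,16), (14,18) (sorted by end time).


Greedy: pick earliest-ending, then skip overlaps.
Selected (3 activities): [(0, 5), (6, 9), (12, 16)]


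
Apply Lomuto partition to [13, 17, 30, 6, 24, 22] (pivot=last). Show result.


Elements <= 22 go left of pivot.
Result: [13, 17, 6, 22, 24, 30], pivot at index 3


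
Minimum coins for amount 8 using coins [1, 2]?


dp[0]=0; dp[i]=1+min(dp[i-c] for c in coins)
...dp[3]=2, dp[4]=2, dp[5]=3, dp[6]=3, dp[7]=4, dp[8]=4
Minimum coins for 8 = 4


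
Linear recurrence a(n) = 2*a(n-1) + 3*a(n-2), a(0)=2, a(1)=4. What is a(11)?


Build bottom-up:
...a(9)=29524, a(10)=88574, a(11)=2*88574+3*29524=265720


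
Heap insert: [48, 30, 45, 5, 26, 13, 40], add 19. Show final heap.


Append 19: [48, 30, 45, 5, 26, 13, 40, 19]
Bubble up: swap idx 7(19) with idx 3(5)
Result: [48, 30, 45, 19, 26, 13, 40, 5]


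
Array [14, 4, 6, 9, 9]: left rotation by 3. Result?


Left rotate by 3: [9, 9, 14, 4, 6]


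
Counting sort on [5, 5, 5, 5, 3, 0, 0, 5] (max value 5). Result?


Count array: [2, 0, 0, 1, 0, 5]
Reconstruct: [0, 0, 3, 5, 5, 5, 5, 5]


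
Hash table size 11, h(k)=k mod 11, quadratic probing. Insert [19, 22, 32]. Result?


Insertions: 19->slot 8; 22->slot 0; 32->slot 10
Table: [22, None, None, None, None, None, None, None, 19, None, 32]


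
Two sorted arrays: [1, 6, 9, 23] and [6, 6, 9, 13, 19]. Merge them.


Compare heads, take smaller each step.
Merged: [1, 6, 6, 6, 9, 9, 13, 19, 23]


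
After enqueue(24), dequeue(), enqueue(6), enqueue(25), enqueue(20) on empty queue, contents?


enqueue(24) -> [24]
dequeue() returns 24 -> []
enqueue(6) -> [6]
enqueue(25) -> [6, 25]
enqueue(20) -> [6, 25, 20]
Final queue (front to back): [6, 25, 20]


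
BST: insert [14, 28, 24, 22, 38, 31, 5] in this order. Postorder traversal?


Root = 14; build tree by BST insertion.
Postorder traversal: [5, 22, 24, 31, 38, 28, 14]


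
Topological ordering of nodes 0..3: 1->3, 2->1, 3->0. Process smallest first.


Kahn's algorithm, process smallest node first
Order: [2, 1, 3, 0]


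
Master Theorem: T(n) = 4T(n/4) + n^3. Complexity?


a=4, b=4, c=3. log_4(4)=1 < c=3. Case 3: O(n^c) = O(n^3)
Complexity: O(n^3)


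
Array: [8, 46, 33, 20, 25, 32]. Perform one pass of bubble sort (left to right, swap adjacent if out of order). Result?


After one pass: [8, 33, 20, 25, 32, 46]


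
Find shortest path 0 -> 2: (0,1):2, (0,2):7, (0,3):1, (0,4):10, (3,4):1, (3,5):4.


Dijkstra from 0:
Distances: {0: 0, 1: 2, 2: 7, 3: 1, 4: 2, 5: 5}
Shortest distance to 2 = 7, path = [0, 2]


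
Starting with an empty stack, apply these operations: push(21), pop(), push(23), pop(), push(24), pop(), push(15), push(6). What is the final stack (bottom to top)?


push(21) -> [21]
pop() returns 21 -> []
push(23) -> [23]
pop() returns 23 -> []
push(24) -> [24]
pop() returns 24 -> []
push(15) -> [15]
push(6) -> [15, 6]
Final stack (bottom to top): [15, 6]


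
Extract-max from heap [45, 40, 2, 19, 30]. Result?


Max = 45
Replace root with last, heapify down
Resulting heap: [40, 30, 2, 19]


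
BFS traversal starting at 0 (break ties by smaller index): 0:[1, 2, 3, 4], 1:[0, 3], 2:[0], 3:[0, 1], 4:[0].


BFS queue: start with [0]
Visit order: [0, 1, 2, 3, 4]


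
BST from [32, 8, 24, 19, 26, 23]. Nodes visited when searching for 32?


BST root = 32
Search for 32: compare at each node
Path: [32]


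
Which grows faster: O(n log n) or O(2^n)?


linearithmic grows slower than exponential
O(n log n) is asymptotically smaller; O(2^n) grows faster


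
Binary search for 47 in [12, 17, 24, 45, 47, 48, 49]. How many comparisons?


Search for 47:
[0,6] mid=3 arr[3]=45
[4,6] mid=5 arr[5]=48
[4,4] mid=4 arr[4]=47
Total: 3 comparisons


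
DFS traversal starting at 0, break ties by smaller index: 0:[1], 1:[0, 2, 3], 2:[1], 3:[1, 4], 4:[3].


DFS stack-based: start with [0]
Visit order: [0, 1, 2, 3, 4]


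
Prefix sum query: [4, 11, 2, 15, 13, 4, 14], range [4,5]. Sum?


Prefix sums: [0, 4, 15, 17, 32, 45, 49, 63]
Sum[4..5] = prefix[6] - prefix[4] = 49 - 32 = 17


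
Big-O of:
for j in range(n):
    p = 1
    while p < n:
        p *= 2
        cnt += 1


Per nesting level: O(n) * O(log n) = O(n log n)
Complexity: O(n log n)


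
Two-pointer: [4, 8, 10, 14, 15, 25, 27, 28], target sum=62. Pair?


Two pointers: lo=0, hi=7
No pair sums to 62


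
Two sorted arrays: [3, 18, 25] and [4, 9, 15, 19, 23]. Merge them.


Compare heads, take smaller each step.
Merged: [3, 4, 9, 15, 18, 19, 23, 25]


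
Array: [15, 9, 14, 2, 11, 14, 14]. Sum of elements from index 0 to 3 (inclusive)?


Prefix sums: [0, 15, 24, 38, 40, 51, 65, 79]
Sum[0..3] = prefix[4] - prefix[0] = 40 - 0 = 40


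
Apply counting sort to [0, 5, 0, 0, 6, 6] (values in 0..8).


Count array: [3, 0, 0, 0, 0, 1, 2, 0, 0]
Reconstruct: [0, 0, 0, 5, 6, 6]


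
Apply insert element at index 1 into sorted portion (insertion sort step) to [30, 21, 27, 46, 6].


After one pass: [21, 30, 27, 46, 6]


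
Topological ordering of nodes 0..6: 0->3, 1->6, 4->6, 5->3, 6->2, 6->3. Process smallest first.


Kahn's algorithm, process smallest node first
Order: [0, 1, 4, 5, 6, 2, 3]


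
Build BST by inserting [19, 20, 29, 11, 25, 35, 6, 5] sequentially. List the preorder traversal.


Root = 19; build tree by BST insertion.
Preorder traversal: [19, 11, 6, 5, 20, 29, 25, 35]


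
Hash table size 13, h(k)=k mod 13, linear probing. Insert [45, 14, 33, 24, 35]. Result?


Insertions: 45->slot 6; 14->slot 1; 33->slot 7; 24->slot 11; 35->slot 9
Table: [None, 14, None, None, None, None, 45, 33, None, 35, None, 24, None]


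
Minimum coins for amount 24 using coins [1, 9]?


dp[0]=0; dp[i]=1+min(dp[i-c] for c in coins)
...dp[19]=3, dp[20]=4, dp[21]=5, dp[22]=6, dp[23]=7, dp[24]=8
Minimum coins for 24 = 8


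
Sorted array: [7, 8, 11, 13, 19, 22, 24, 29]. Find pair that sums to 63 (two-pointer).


Two pointers: lo=0, hi=7
No pair sums to 63


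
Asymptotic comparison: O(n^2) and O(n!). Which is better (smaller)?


quadratic grows slower than factorial
O(n^2) is asymptotically smaller; O(n!) grows faster


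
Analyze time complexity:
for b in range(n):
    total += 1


Per nesting level: O(n) = O(n)
Complexity: O(n)


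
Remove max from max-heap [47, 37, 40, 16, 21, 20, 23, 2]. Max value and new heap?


Max = 47
Replace root with last, heapify down
Resulting heap: [40, 37, 23, 16, 21, 20, 2]


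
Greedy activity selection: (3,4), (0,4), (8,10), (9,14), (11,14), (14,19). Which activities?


Greedy: pick earliest-ending, then skip overlaps.
Selected (4 activities): [(3, 4), (8, 10), (11, 14), (14, 19)]


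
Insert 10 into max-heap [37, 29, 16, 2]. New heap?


Append 10: [37, 29, 16, 2, 10]
Bubble up: no swaps needed
Result: [37, 29, 16, 2, 10]


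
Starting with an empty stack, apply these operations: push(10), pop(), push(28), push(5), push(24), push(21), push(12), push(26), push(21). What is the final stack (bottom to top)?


push(10) -> [10]
pop() returns 10 -> []
push(28) -> [28]
push(5) -> [28, 5]
push(24) -> [28, 5, 24]
push(21) -> [28, 5, 24, 21]
push(12) -> [28, 5, 24, 21, 12]
push(26) -> [28, 5, 24, 21, 12, 26]
push(21) -> [28, 5, 24, 21, 12, 26, 21]
Final stack (bottom to top): [28, 5, 24, 21, 12, 26, 21]


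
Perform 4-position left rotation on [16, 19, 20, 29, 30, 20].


Left rotate by 4: [30, 20, 16, 19, 20, 29]


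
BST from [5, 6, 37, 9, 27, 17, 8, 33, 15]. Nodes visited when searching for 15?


BST root = 5
Search for 15: compare at each node
Path: [5, 6, 37, 9, 27, 17, 15]


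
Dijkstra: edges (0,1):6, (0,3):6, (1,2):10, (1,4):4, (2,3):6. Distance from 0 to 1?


Dijkstra from 0:
Distances: {0: 0, 1: 6, 2: 12, 3: 6, 4: 10}
Shortest distance to 1 = 6, path = [0, 1]


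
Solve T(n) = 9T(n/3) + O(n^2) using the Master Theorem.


a=9, b=3, c=2. log_3(9)=2 = c=2. Case 2: O(n^c log n) = O(n^2 log n)
Complexity: O(n^2 log n)


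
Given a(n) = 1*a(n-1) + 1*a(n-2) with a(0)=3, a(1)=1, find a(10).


Build bottom-up:
...a(8)=60, a(9)=97, a(10)=1*97+1*60=157


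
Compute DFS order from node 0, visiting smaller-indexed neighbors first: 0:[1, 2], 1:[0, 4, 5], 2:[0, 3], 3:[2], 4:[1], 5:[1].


DFS stack-based: start with [0]
Visit order: [0, 1, 4, 5, 2, 3]


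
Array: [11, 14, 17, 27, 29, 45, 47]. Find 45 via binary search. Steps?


Search for 45:
[0,6] mid=3 arr[3]=27
[4,6] mid=5 arr[5]=45
Total: 2 comparisons


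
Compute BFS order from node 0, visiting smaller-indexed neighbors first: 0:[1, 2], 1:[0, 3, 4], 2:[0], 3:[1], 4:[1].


BFS queue: start with [0]
Visit order: [0, 1, 2, 3, 4]


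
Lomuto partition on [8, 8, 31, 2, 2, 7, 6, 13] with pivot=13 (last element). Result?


Elements <= 13 go left of pivot.
Result: [8, 8, 2, 2, 7, 6, 13, 31], pivot at index 6


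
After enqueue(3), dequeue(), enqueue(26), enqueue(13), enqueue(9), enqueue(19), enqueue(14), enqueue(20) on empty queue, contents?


enqueue(3) -> [3]
dequeue() returns 3 -> []
enqueue(26) -> [26]
enqueue(13) -> [26, 13]
enqueue(9) -> [26, 13, 9]
enqueue(19) -> [26, 13, 9, 19]
enqueue(14) -> [26, 13, 9, 19, 14]
enqueue(20) -> [26, 13, 9, 19, 14, 20]
Final queue (front to back): [26, 13, 9, 19, 14, 20]


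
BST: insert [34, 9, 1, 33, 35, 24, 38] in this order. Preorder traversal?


Root = 34; build tree by BST insertion.
Preorder traversal: [34, 9, 1, 33, 24, 35, 38]


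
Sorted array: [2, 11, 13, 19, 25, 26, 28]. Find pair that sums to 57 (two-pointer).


Two pointers: lo=0, hi=6
No pair sums to 57


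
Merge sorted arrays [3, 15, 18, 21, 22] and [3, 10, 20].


Compare heads, take smaller each step.
Merged: [3, 3, 10, 15, 18, 20, 21, 22]


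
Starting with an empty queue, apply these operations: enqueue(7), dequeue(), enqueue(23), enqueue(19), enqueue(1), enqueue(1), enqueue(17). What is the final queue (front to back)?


enqueue(7) -> [7]
dequeue() returns 7 -> []
enqueue(23) -> [23]
enqueue(19) -> [23, 19]
enqueue(1) -> [23, 19, 1]
enqueue(1) -> [23, 19, 1, 1]
enqueue(17) -> [23, 19, 1, 1, 17]
Final queue (front to back): [23, 19, 1, 1, 17]


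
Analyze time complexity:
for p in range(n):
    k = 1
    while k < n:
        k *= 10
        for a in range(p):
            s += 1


Per nesting level: O(n) * O(log n) * O(n) [triangular over p] = O(n^2 log n)
Complexity: O(n^2 log n)


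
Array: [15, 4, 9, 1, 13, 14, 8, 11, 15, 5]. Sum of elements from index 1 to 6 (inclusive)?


Prefix sums: [0, 15, 19, 28, 29, 42, 56, 64, 75, 90, 95]
Sum[1..6] = prefix[7] - prefix[1] = 64 - 15 = 49


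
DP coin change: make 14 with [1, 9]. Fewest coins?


dp[0]=0; dp[i]=1+min(dp[i-c] for c in coins)
...dp[9]=1, dp[10]=2, dp[11]=3, dp[12]=4, dp[13]=5, dp[14]=6
Minimum coins for 14 = 6


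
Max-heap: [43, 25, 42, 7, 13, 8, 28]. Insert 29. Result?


Append 29: [43, 25, 42, 7, 13, 8, 28, 29]
Bubble up: swap idx 7(29) with idx 3(7); swap idx 3(29) with idx 1(25)
Result: [43, 29, 42, 25, 13, 8, 28, 7]


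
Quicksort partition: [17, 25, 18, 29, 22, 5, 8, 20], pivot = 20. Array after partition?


Elements <= 20 go left of pivot.
Result: [17, 18, 5, 8, 20, 25, 29, 22], pivot at index 4


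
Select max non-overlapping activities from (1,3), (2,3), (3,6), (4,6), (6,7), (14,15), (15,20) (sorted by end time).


Greedy: pick earliest-ending, then skip overlaps.
Selected (5 activities): [(1, 3), (3, 6), (6, 7), (14, 15), (15, 20)]


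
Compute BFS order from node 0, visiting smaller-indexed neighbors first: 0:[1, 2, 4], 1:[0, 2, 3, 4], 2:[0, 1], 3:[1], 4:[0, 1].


BFS queue: start with [0]
Visit order: [0, 1, 2, 4, 3]


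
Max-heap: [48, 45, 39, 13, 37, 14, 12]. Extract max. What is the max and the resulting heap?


Max = 48
Replace root with last, heapify down
Resulting heap: [45, 37, 39, 13, 12, 14]


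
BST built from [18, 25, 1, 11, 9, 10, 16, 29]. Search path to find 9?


BST root = 18
Search for 9: compare at each node
Path: [18, 1, 11, 9]


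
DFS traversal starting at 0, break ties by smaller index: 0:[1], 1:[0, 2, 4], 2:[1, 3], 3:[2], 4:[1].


DFS stack-based: start with [0]
Visit order: [0, 1, 2, 3, 4]


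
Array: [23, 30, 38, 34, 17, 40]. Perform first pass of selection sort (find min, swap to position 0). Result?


After one pass: [17, 30, 38, 34, 23, 40]


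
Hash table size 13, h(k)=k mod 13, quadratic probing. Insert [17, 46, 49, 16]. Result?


Insertions: 17->slot 4; 46->slot 7; 49->slot 10; 16->slot 3
Table: [None, None, None, 16, 17, None, None, 46, None, None, 49, None, None]


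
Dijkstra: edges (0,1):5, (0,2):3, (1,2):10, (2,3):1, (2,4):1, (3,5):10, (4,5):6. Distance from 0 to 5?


Dijkstra from 0:
Distances: {0: 0, 1: 5, 2: 3, 3: 4, 4: 4, 5: 10}
Shortest distance to 5 = 10, path = [0, 2, 4, 5]


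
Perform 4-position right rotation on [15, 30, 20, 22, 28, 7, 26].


Right rotate by 4: [22, 28, 7, 26, 15, 30, 20]


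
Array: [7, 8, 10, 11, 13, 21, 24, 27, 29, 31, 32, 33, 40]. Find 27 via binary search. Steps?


Search for 27:
[0,12] mid=6 arr[6]=24
[7,12] mid=9 arr[9]=31
[7,8] mid=7 arr[7]=27
Total: 3 comparisons


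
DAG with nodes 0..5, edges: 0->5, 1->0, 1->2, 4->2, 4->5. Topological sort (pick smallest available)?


Kahn's algorithm, process smallest node first
Order: [1, 0, 3, 4, 2, 5]


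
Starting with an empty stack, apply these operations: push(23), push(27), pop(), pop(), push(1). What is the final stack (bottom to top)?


push(23) -> [23]
push(27) -> [23, 27]
pop() returns 27 -> [23]
pop() returns 23 -> []
push(1) -> [1]
Final stack (bottom to top): [1]


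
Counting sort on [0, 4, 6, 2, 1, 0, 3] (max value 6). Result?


Count array: [2, 1, 1, 1, 1, 0, 1]
Reconstruct: [0, 0, 1, 2, 3, 4, 6]


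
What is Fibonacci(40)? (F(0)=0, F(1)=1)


F(n)=F(n-1)+F(n-2)
...F(38)=39088169, F(39)=63245986, F(40)=102334155


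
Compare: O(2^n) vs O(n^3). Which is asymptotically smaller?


cubic grows slower than exponential
O(n^3) is asymptotically smaller; O(2^n) grows faster


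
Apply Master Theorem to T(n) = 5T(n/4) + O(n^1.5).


a=5, b=4, c=1.5. log_4(5)=1.161 < c=1.5. Case 3: O(n^c) = O(n^1.500)
Complexity: O(n^1.500)


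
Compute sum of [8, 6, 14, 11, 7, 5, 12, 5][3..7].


Prefix sums: [0, 8, 14, 28, 39, 46, 51, 63, 68]
Sum[3..7] = prefix[8] - prefix[3] = 68 - 28 = 40


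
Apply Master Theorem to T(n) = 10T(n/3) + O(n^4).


a=10, b=3, c=4. log_3(10)=2.096 < c=4. Case 3: O(n^c) = O(n^4)
Complexity: O(n^4)


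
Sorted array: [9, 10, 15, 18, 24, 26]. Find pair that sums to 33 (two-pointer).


Two pointers: lo=0, hi=5
Found pair: (9, 24) summing to 33


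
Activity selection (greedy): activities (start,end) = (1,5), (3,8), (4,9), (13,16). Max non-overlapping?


Greedy: pick earliest-ending, then skip overlaps.
Selected (2 activities): [(1, 5), (13, 16)]


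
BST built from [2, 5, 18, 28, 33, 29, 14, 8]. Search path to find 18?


BST root = 2
Search for 18: compare at each node
Path: [2, 5, 18]


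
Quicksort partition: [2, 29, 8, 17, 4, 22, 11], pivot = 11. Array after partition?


Elements <= 11 go left of pivot.
Result: [2, 8, 4, 11, 29, 22, 17], pivot at index 3


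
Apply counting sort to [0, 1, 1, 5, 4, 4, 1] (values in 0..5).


Count array: [1, 3, 0, 0, 2, 1]
Reconstruct: [0, 1, 1, 1, 4, 4, 5]


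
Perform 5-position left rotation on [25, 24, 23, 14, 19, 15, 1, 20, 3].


Left rotate by 5: [15, 1, 20, 3, 25, 24, 23, 14, 19]


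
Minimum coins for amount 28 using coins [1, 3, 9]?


dp[0]=0; dp[i]=1+min(dp[i-c] for c in coins)
...dp[23]=5, dp[24]=4, dp[25]=5, dp[26]=6, dp[27]=3, dp[28]=4
Minimum coins for 28 = 4


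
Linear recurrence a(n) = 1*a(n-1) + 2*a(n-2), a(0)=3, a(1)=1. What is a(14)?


Build bottom-up:
...a(12)=5463, a(13)=10921, a(14)=1*10921+2*5463=21847


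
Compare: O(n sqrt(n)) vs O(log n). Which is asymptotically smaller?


logarithmic grows slower than n^1.5
O(log n) is asymptotically smaller; O(n sqrt(n)) grows faster


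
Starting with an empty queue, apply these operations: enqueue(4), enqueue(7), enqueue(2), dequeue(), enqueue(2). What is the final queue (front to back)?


enqueue(4) -> [4]
enqueue(7) -> [4, 7]
enqueue(2) -> [4, 7, 2]
dequeue() returns 4 -> [7, 2]
enqueue(2) -> [7, 2, 2]
Final queue (front to back): [7, 2, 2]


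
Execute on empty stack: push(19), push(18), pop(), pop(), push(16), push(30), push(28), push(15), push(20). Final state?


push(19) -> [19]
push(18) -> [19, 18]
pop() returns 18 -> [19]
pop() returns 19 -> []
push(16) -> [16]
push(30) -> [16, 30]
push(28) -> [16, 30, 28]
push(15) -> [16, 30, 28, 15]
push(20) -> [16, 30, 28, 15, 20]
Final stack (bottom to top): [16, 30, 28, 15, 20]


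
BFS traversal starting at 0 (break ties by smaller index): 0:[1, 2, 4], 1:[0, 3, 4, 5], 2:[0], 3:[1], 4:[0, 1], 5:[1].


BFS queue: start with [0]
Visit order: [0, 1, 2, 4, 3, 5]


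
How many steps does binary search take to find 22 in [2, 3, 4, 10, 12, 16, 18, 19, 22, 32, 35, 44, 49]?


Search for 22:
[0,12] mid=6 arr[6]=18
[7,12] mid=9 arr[9]=32
[7,8] mid=7 arr[7]=19
[8,8] mid=8 arr[8]=22
Total: 4 comparisons


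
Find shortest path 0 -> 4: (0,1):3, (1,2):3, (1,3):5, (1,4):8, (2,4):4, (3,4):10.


Dijkstra from 0:
Distances: {0: 0, 1: 3, 2: 6, 3: 8, 4: 10}
Shortest distance to 4 = 10, path = [0, 1, 2, 4]


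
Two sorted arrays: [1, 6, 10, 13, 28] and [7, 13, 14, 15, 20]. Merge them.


Compare heads, take smaller each step.
Merged: [1, 6, 7, 10, 13, 13, 14, 15, 20, 28]


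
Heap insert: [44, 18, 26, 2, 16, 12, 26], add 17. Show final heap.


Append 17: [44, 18, 26, 2, 16, 12, 26, 17]
Bubble up: swap idx 7(17) with idx 3(2)
Result: [44, 18, 26, 17, 16, 12, 26, 2]


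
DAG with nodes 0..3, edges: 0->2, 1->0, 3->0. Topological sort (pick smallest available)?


Kahn's algorithm, process smallest node first
Order: [1, 3, 0, 2]


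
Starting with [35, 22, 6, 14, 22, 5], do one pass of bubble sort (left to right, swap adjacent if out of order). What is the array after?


After one pass: [22, 6, 14, 22, 5, 35]


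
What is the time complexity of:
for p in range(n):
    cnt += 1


Per nesting level: O(n) = O(n)
Complexity: O(n)


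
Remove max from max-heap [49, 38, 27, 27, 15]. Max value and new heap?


Max = 49
Replace root with last, heapify down
Resulting heap: [38, 27, 27, 15]


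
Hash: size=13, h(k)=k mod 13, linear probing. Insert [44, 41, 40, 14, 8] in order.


Insertions: 44->slot 5; 41->slot 2; 40->slot 1; 14->slot 3; 8->slot 8
Table: [None, 40, 41, 14, None, 44, None, None, 8, None, None, None, None]


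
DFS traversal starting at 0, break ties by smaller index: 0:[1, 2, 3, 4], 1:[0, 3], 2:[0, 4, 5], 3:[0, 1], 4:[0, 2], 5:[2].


DFS stack-based: start with [0]
Visit order: [0, 1, 3, 2, 4, 5]


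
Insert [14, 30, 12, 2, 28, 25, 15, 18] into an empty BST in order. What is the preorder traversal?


Root = 14; build tree by BST insertion.
Preorder traversal: [14, 12, 2, 30, 28, 25, 15, 18]


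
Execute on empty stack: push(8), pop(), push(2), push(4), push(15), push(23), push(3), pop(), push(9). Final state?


push(8) -> [8]
pop() returns 8 -> []
push(2) -> [2]
push(4) -> [2, 4]
push(15) -> [2, 4, 15]
push(23) -> [2, 4, 15, 23]
push(3) -> [2, 4, 15, 23, 3]
pop() returns 3 -> [2, 4, 15, 23]
push(9) -> [2, 4, 15, 23, 9]
Final stack (bottom to top): [2, 4, 15, 23, 9]


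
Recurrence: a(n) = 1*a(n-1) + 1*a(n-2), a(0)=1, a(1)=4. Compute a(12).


Build bottom-up:
...a(10)=254, a(11)=411, a(12)=1*411+1*254=665


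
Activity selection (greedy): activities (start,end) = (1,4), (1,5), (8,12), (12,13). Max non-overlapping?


Greedy: pick earliest-ending, then skip overlaps.
Selected (3 activities): [(1, 4), (8, 12), (12, 13)]


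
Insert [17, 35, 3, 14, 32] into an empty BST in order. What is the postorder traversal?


Root = 17; build tree by BST insertion.
Postorder traversal: [14, 3, 32, 35, 17]


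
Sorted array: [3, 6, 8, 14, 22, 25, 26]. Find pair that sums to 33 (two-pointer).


Two pointers: lo=0, hi=6
Found pair: (8, 25) summing to 33


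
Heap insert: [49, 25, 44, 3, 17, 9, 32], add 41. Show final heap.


Append 41: [49, 25, 44, 3, 17, 9, 32, 41]
Bubble up: swap idx 7(41) with idx 3(3); swap idx 3(41) with idx 1(25)
Result: [49, 41, 44, 25, 17, 9, 32, 3]


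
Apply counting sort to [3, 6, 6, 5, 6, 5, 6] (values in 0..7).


Count array: [0, 0, 0, 1, 0, 2, 4, 0]
Reconstruct: [3, 5, 5, 6, 6, 6, 6]


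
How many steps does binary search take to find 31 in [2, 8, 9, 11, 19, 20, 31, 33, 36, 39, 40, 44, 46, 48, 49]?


Search for 31:
[0,14] mid=7 arr[7]=33
[0,6] mid=3 arr[3]=11
[4,6] mid=5 arr[5]=20
[6,6] mid=6 arr[6]=31
Total: 4 comparisons


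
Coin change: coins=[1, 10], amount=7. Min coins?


dp[0]=0; dp[i]=1+min(dp[i-c] for c in coins)
...dp[2]=2, dp[3]=3, dp[4]=4, dp[5]=5, dp[6]=6, dp[7]=7
Minimum coins for 7 = 7


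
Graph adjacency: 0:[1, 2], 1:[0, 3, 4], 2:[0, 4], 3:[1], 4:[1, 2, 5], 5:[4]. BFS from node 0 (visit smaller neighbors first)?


BFS queue: start with [0]
Visit order: [0, 1, 2, 3, 4, 5]


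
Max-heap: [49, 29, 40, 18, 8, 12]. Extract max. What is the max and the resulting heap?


Max = 49
Replace root with last, heapify down
Resulting heap: [40, 29, 12, 18, 8]
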